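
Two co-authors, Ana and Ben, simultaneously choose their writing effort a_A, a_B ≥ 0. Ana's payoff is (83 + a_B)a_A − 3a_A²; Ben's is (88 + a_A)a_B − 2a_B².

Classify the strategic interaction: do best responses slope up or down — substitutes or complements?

Expanding Ana's payoff: 83a_A + a_Ba_A − 3a_A².
∂π/∂a_A = 83 + a_B − 6a_A = 0, so a_A = 83/6 + (1/6)a_B.
The best-response slope da_A/da_B = 1/6 > 0: the reaction function is upward-sloping, so the choices are strategic complements.

strategic complements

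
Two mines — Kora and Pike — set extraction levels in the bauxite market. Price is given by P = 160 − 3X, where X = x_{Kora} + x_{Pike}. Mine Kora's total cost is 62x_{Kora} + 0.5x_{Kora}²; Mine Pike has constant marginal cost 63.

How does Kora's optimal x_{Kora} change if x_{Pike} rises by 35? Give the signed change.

Mine Kora's profit: π = x_{Kora}(160 − 3(x_{Kora} + x_{Pike})) − 62x_{Kora} − 0.5x_{Kora}².
∂π/∂x_{Kora} = 98 − 7x_{Kora} − 3x_{Pike} = 0, so x_{Kora} = 14 − (3/7)x_{Pike}.
The reaction-function slope is −3/7, so a 35-unit rise in x_{Pike} moves x_{Kora} by −3/7 × 35 = −15. Kora's best response falls — the actions are strategic substitutes.

-15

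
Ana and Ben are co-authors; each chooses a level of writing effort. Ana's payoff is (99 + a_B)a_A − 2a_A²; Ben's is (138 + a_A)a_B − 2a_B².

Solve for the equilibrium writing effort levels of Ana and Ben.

35.6, 43.4

Expanding Ana's payoff: 99a_A + a_Ba_A − 2a_A².
∂π/∂a_A = 99 + a_B − 4a_A = 0, so a_A = 24.75 + 0.25a_B.
Likewise for Ben: a_B = 34.5 + 0.25a_A.
Plugging a_B into Ana's best response: a_A = 24.75 + 0.25(34.5 + 0.25a_A) ⇒ 0.9375a_A = 33.375, so a_A = 35.6.
Then a_B = 34.5 + 0.25·35.6 = 43.4.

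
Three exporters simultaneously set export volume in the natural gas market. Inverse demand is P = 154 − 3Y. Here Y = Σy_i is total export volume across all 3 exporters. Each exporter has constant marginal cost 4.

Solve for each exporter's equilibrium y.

12.5

A representative exporter's profit is π_i = y_i(154 − 3Y) − 4y_i, with Y = y_i + Σ_{j≠i} y_j.
First-order condition: 150 − 6y_i − 3Σ_{j≠i} y_j = 0.
In a symmetric equilibrium every exporter chooses the same y, so Σ_{j≠i} y_j = 2y. The condition becomes 150 − 12y = 0, giving y = 150/12 = 12.5.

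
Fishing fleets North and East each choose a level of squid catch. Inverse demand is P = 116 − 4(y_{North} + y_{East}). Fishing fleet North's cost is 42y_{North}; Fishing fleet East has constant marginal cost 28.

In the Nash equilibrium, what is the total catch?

13.5

Fishing fleet North's profit: π = y_{North}(116 − 4(y_{North} + y_{East})) − 42y_{North}.
∂π/∂y_{North} = 74 − 8y_{North} − 4y_{East} = 0, so y_{North} = 9.25 − 0.5y_{East}.
By the same steps for East: y_{East} = 11 − 0.5y_{North}.
Substituting the second reaction function into the first: y_{North} = 9.25 − 0.5(11 − 0.5y_{North}), which gives 0.75y_{North} = 3.75 ⇒ y_{North} = 5.
Then y_{East} = 11 − 0.5·5 = 8.5.
Total catch: 5 + 8.5 = 13.5.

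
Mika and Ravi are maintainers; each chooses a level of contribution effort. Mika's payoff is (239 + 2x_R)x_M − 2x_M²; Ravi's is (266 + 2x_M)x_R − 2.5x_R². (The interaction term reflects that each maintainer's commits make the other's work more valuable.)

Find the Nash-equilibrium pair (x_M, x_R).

107.9375, 96.375

Expanding Mika's payoff: 239x_M + 2x_Rx_M − 2x_M².
∂π/∂x_M = 239 + 2x_R − 4x_M = 0, so x_M = 59.75 + 0.5x_R.
Likewise for Ravi: x_R = 53.2 + 0.4x_M.
Plugging x_R into Mika's best response: x_M = 59.75 + 0.5(53.2 + 0.4x_M) ⇒ 0.8x_M = 86.35, so x_M = 107.9375.
Then x_R = 53.2 + 0.4·107.9375 = 96.375.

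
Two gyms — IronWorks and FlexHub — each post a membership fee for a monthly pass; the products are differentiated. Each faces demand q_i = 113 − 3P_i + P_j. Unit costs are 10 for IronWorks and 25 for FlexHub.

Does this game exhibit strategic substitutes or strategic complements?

strategic complements

IronWorks's profit: π = (P_{IronWorks} − 10)(113 − 3P_{IronWorks} + P_{FlexHub}).
∂π/∂P_{IronWorks} = 143 − 6P_{IronWorks} + P_{FlexHub} = 0 ⇒ P_{IronWorks} = 143/6 + (1/6)P_{FlexHub}.
The best-response slope dP_{IronWorks}/dP_{FlexHub} = 1/6 > 0: the reaction function is upward-sloping, so the choices are strategic complements.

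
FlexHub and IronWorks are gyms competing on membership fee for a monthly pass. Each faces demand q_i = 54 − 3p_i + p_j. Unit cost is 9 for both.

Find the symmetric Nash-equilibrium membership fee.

FlexHub's profit: π = (p_{FlexHub} − 9)(54 − 3p_{FlexHub} + p_{IronWorks}).
∂π/∂p_{FlexHub} = 81 − 6p_{FlexHub} + p_{IronWorks} = 0 ⇒ p_{FlexHub} = 13.5 + (1/6)p_{IronWorks}.
By symmetry p_{IronWorks} = p_{FlexHub}; substituting into the reaction function, (5/6)p_{FlexHub} = 13.5 and p_{FlexHub} = 16.2.

16.2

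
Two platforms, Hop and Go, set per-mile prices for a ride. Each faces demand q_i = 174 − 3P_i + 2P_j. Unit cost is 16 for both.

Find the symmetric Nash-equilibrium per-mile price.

55.5

Hop's profit: π = (P_{Hop} − 16)(174 − 3P_{Hop} + 2P_{Go}).
∂π/∂P_{Hop} = 222 − 6P_{Hop} + 2P_{Go} = 0 ⇒ P_{Hop} = 37 + (1/3)P_{Go}.
Setting P_{Hop} = P_{Go} in the reaction function: P_{Hop} = 37 + (1/3)P_{Hop}, so P_{Hop} = 37 / (2/3) = 55.5.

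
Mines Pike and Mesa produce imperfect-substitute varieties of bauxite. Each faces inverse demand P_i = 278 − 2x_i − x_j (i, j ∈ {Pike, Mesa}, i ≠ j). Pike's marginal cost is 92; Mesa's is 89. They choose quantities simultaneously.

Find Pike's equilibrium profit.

Mine Pike's profit: π = x_{Pike}(278 − 2x_{Pike} − x_{Mesa}) − 92x_{Pike}.
∂π/∂x_{Pike} = 186 − 4x_{Pike} − x_{Mesa} = 0 ⇒ x_{Pike} = 46.5 − 0.25x_{Mesa}.
Similarly x_{Mesa} = 47.25 − 0.25x_{Pike}.
Substituting the second reaction function into the first: x_{Pike} = 46.5 − 0.25(47.25 − 0.25x_{Pike}), which gives 0.9375x_{Pike} = 34.6875 ⇒ x_{Pike} = 37.
Then x_{Mesa} = 47.25 − 0.25·37 = 38.
P_{Pike} = 278 − 2·37 − 38 = 166.
Profit = (166 − 92)·37 = 2738.

2738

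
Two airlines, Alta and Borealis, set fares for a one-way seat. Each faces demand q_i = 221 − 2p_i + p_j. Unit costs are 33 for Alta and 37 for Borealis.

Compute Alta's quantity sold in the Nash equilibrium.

Alta's profit: π = (p_{Alta} − 33)(221 − 2p_{Alta} + p_{Borealis}).
∂π/∂p_{Alta} = 287 − 4p_{Alta} + p_{Borealis} = 0 ⇒ p_{Alta} = 71.75 + 0.25p_{Borealis}.
Similarly p_{Borealis} = 73.75 + 0.25p_{Alta}.
Solving the two reaction functions simultaneously: (1 − (0.25)(0.25))p_{Alta} = 71.75 + 0.25·73.75, so 0.9375p_{Alta} = 90.1875 and p_{Alta} = 96.2.
Then p_{Borealis} = 73.75 + 0.25·96.2 = 97.8.
q_{Alta} = 221 − 2·96.2 + 97.8 = 126.4.

126.4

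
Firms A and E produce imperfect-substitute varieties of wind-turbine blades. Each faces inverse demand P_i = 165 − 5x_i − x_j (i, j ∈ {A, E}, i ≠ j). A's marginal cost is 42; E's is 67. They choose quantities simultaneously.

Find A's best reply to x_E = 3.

12

Firm A's profit: π = x_A(165 − 5x_A − x_E) − 42x_A.
∂π/∂x_A = 123 − 10x_A − x_E = 0 ⇒ x_A = 12.3 − 0.1x_E.
At x_E = 3: x_A = 12.3 − 0.1·3 = 12.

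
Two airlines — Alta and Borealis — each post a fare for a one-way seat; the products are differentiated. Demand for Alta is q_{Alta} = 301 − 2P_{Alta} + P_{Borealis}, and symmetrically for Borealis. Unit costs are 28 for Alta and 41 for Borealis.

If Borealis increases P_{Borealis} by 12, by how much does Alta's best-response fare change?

Alta's profit: π = (P_{Alta} − 28)(301 − 2P_{Alta} + P_{Borealis}).
∂π/∂P_{Alta} = 357 − 4P_{Alta} + P_{Borealis} = 0 ⇒ P_{Alta} = 89.25 + 0.25P_{Borealis}.
The reaction-function slope is 0.25, so a 12-unit rise in P_{Borealis} moves P_{Alta} by 0.25 × 12 = 3. Alta's best response rises — the actions are strategic complements.

3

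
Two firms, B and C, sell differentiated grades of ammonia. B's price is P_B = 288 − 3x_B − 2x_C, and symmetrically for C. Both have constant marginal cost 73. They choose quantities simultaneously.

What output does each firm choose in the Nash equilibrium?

Firm B's profit: π = x_B(288 − 3x_B − 2x_C) − 73x_B.
∂π/∂x_B = 215 − 6x_B − 2x_C = 0 ⇒ x_B = 215/6 − (1/3)x_C.
Setting x_B = x_C in the reaction function: x_B = 215/6 − (1/3)x_B, so x_B = (215/6) / (4/3) = 26.875.

26.875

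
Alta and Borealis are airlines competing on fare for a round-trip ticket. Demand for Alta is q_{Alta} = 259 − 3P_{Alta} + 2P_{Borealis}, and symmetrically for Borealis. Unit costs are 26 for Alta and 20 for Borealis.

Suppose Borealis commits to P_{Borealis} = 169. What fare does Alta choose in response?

Alta's profit: π = (P_{Alta} − 26)(259 − 3P_{Alta} + 2P_{Borealis}).
∂π/∂P_{Alta} = 337 − 6P_{Alta} + 2P_{Borealis} = 0 ⇒ P_{Alta} = 337/6 + (1/3)P_{Borealis}.
At P_{Borealis} = 169: P_{Alta} = 337/6 + (1/3)·169 = 112.5.

112.5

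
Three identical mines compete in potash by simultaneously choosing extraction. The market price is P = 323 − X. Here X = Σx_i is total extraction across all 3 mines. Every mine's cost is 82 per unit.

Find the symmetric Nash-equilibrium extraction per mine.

A representative mine's profit is π_i = x_i(323 − X) − 82x_i, with X = x_i + Σ_{j≠i} x_j.
First-order condition: 241 − 2x_i − Σ_{j≠i} x_j = 0.
With identical mines, set every x_j = x: then 241 − 2x − 2x = 0, i.e. x = 241/4 = 60.25.

60.25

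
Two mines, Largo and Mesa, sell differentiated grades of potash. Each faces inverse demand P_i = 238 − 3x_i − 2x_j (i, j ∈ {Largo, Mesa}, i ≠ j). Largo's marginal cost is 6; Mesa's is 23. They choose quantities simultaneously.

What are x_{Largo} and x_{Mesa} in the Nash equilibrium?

Mine Largo's profit: π = x_{Largo}(238 − 3x_{Largo} − 2x_{Mesa}) − 6x_{Largo}.
∂π/∂x_{Largo} = 232 − 6x_{Largo} − 2x_{Mesa} = 0 ⇒ x_{Largo} = 116/3 − (1/3)x_{Mesa}.
Similarly x_{Mesa} = 215/6 − (1/3)x_{Largo}.
Solving the two reaction functions simultaneously: (1 − (−1/3)(−1/3))x_{Largo} = 116/3 − (1/3)·(215/6), so (8/9)x_{Largo} = 481/18 and x_{Largo} = 30.0625.
Then x_{Mesa} = 215/6 − (1/3)·30.0625 = 25.8125.

30.0625, 25.8125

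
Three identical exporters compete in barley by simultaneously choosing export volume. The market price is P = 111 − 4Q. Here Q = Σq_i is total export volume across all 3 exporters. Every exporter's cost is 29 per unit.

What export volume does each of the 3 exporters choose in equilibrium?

5.125

A representative exporter's profit is π_i = q_i(111 − 4Q) − 29q_i, with Q = q_i + Σ_{j≠i} q_j.
First-order condition: 82 − 8q_i − 4Σ_{j≠i} q_j = 0.
In a symmetric equilibrium every exporter chooses the same q, so Σ_{j≠i} q_j = 2q. The condition becomes 82 − 16q = 0, giving q = 82/16 = 5.125.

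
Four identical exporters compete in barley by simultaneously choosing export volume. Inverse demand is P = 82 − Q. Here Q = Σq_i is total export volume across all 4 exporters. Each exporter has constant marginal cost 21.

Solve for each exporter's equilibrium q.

A representative exporter's profit is π_i = q_i(82 − Q) − 21q_i, with Q = q_i + Σ_{j≠i} q_j.
First-order condition: 61 − 2q_i − Σ_{j≠i} q_j = 0.
In a symmetric equilibrium every exporter chooses the same q, so Σ_{j≠i} q_j = 3q. The condition becomes 61 − 5q = 0, giving q = 61/5 = 12.2.

12.2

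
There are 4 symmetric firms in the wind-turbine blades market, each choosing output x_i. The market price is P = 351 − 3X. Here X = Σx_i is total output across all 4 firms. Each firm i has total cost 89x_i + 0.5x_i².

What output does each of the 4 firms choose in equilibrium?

A representative firm's profit is π_i = x_i(351 − 3X) − 89x_i − 0.5x_i², with X = x_i + Σ_{j≠i} x_j.
First-order condition: 262 − 7x_i − 3Σ_{j≠i} x_j = 0.
Imposing symmetry (x_j = x for all j) turns Σ_{j≠i} x_j into 3x, so 262 = 16x and x = 16.375.

16.375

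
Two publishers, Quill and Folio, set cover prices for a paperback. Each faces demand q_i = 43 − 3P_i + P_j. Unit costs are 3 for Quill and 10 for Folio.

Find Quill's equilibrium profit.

192

Quill's profit: π = (P_{Quill} − 3)(43 − 3P_{Quill} + P_{Folio}).
∂π/∂P_{Quill} = 52 − 6P_{Quill} + P_{Folio} = 0 ⇒ P_{Quill} = 26/3 + (1/6)P_{Folio}.
Similarly P_{Folio} = 73/6 + (1/6)P_{Quill}.
Plugging P_{Folio} into Quill's best response: P_{Quill} = 26/3 + (1/6)(73/6 + (1/6)P_{Quill}) ⇒ (35/36)P_{Quill} = 385/36, so P_{Quill} = 11.
Then P_{Folio} = 73/6 + (1/6)·11 = 14.
q_{Quill} = 43 − 3·11 + 14 = 24.
Profit = (11 − 3)·24 = 192.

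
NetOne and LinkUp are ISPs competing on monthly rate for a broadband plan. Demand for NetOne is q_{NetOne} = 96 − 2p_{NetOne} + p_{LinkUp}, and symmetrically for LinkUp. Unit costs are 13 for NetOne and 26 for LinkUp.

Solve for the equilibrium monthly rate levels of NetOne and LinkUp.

NetOne's profit: π = (p_{NetOne} − 13)(96 − 2p_{NetOne} + p_{LinkUp}).
∂π/∂p_{NetOne} = 122 − 4p_{NetOne} + p_{LinkUp} = 0 ⇒ p_{NetOne} = 30.5 + 0.25p_{LinkUp}.
Similarly p_{LinkUp} = 37 + 0.25p_{NetOne}.
Plugging p_{LinkUp} into NetOne's best response: p_{NetOne} = 30.5 + 0.25(37 + 0.25p_{NetOne}) ⇒ 0.9375p_{NetOne} = 39.75, so p_{NetOne} = 42.4.
Then p_{LinkUp} = 37 + 0.25·42.4 = 47.6.

42.4, 47.6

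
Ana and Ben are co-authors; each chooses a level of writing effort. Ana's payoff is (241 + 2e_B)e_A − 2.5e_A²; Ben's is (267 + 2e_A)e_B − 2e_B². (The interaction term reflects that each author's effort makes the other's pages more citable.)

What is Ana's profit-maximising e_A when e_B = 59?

Expanding Ana's payoff: 241e_A + 2e_Be_A − 2.5e_A².
∂π/∂e_A = 241 + 2e_B − 5e_A = 0, so e_A = 48.2 + 0.4e_B.
At e_B = 59: e_A = 48.2 + 0.4·59 = 71.8.

71.8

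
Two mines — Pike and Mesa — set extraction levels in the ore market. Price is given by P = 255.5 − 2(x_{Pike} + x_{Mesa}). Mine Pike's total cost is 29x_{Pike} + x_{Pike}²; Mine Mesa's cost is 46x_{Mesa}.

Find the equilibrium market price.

Mine Pike's profit: π = x_{Pike}(255.5 − 2(x_{Pike} + x_{Mesa})) − 29x_{Pike} − x_{Pike}².
∂π/∂x_{Pike} = 226.5 − 6x_{Pike} − 2x_{Mesa} = 0, so x_{Pike} = 37.75 − (1/3)x_{Mesa}.
For Mesa: ∂π/∂x_{Mesa} = 209.5 − 4x_{Mesa} − 2x_{Pike} = 0 ⇒ x_{Mesa} = 52.375 − 0.5x_{Pike}.
Plugging x_{Mesa} into Pike's best response: x_{Pike} = 37.75 − (1/3)(52.375 − 0.5x_{Pike}) ⇒ (5/6)x_{Pike} = 487/24, so x_{Pike} = 24.35.
Then x_{Mesa} = 52.375 − 0.5·24.35 = 40.2.
Equilibrium price: P = 255.5 − 2·64.55 = 126.4.

126.4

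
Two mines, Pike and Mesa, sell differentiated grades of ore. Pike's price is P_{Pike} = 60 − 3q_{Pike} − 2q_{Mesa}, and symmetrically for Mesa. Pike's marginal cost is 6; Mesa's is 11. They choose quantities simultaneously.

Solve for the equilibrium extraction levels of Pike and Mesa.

Mine Pike's profit: π = q_{Pike}(60 − 3q_{Pike} − 2q_{Mesa}) − 6q_{Pike}.
∂π/∂q_{Pike} = 54 − 6q_{Pike} − 2q_{Mesa} = 0 ⇒ q_{Pike} = 9 − (1/3)q_{Mesa}.
Similarly q_{Mesa} = 49/6 − (1/3)q_{Pike}.
Plugging q_{Mesa} into Pike's best response: q_{Pike} = 9 − (1/3)(49/6 − (1/3)q_{Pike}) ⇒ (8/9)q_{Pike} = 113/18, so q_{Pike} = 7.0625.
Then q_{Mesa} = 49/6 − (1/3)·7.0625 = 5.8125.

7.0625, 5.8125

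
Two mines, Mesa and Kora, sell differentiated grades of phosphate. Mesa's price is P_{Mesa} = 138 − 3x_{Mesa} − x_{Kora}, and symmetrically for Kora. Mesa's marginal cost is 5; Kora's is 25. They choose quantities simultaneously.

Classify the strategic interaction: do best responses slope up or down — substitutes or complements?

strategic substitutes

Mine Mesa's profit: π = x_{Mesa}(138 − 3x_{Mesa} − x_{Kora}) − 5x_{Mesa}.
∂π/∂x_{Mesa} = 133 − 6x_{Mesa} − x_{Kora} = 0 ⇒ x_{Mesa} = 133/6 − (1/6)x_{Kora}.
The best-response slope dx_{Mesa}/dx_{Kora} = −1/6 < 0: the reaction function is downward-sloping, so the choices are strategic substitutes.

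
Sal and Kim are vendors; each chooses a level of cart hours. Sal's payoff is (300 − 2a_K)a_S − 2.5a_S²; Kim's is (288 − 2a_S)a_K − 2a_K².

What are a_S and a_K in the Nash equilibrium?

39, 52.5

Expanding Sal's payoff: 300a_S − 2a_Ka_S − 2.5a_S².
∂π/∂a_S = 300 − 2a_K − 5a_S = 0, so a_S = 60 − 0.4a_K.
Likewise for Kim: a_K = 72 − 0.5a_S.
Plugging a_K into Sal's best response: a_S = 60 − 0.4(72 − 0.5a_S) ⇒ 0.8a_S = 31.2, so a_S = 39.
Then a_K = 72 − 0.5·39 = 52.5.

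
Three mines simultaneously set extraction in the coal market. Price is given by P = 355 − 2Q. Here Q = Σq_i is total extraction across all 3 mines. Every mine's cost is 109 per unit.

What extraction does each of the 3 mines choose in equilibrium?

A representative mine's profit is π_i = q_i(355 − 2Q) − 109q_i, with Q = q_i + Σ_{j≠i} q_j.
First-order condition: 246 − 4q_i − 2Σ_{j≠i} q_j = 0.
Imposing symmetry (q_j = q for all j) turns Σ_{j≠i} q_j into 2q, so 246 = 8q and q = 30.75.

30.75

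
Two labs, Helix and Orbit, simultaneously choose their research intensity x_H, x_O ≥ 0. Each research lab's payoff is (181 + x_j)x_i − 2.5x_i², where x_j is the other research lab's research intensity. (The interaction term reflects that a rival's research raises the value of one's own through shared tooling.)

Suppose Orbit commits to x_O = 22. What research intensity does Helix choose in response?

40.6

Helix's payoff is (181 + x_O)x_H − 2.5x_H².
∂π/∂x_H = 181 + x_O − 5x_H = 0, so x_H = 36.2 + 0.2x_O.
At x_O = 22: x_H = 36.2 + 0.2·22 = 40.6.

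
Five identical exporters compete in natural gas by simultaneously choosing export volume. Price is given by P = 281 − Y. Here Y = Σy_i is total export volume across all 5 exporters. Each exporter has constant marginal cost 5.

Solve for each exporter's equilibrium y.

A representative exporter's profit is π_i = y_i(281 − Y) − 5y_i, with Y = y_i + Σ_{j≠i} y_j.
First-order condition: 276 − 2y_i − Σ_{j≠i} y_j = 0.
Imposing symmetry (y_j = y for all j) turns Σ_{j≠i} y_j into 4y, so 276 = 6y and y = 46.

46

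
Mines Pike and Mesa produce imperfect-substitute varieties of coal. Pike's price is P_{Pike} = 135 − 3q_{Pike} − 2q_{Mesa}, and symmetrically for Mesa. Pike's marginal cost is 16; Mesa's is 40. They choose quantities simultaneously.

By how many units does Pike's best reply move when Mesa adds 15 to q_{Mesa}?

-5

Mine Pike's profit: π = q_{Pike}(135 − 3q_{Pike} − 2q_{Mesa}) − 16q_{Pike}.
∂π/∂q_{Pike} = 119 − 6q_{Pike} − 2q_{Mesa} = 0 ⇒ q_{Pike} = 119/6 − (1/3)q_{Mesa}.
The reaction-function slope is −1/3, so a 15-unit rise in q_{Mesa} moves q_{Pike} by −1/3 × 15 = −5. Pike's best response falls — the actions are strategic substitutes.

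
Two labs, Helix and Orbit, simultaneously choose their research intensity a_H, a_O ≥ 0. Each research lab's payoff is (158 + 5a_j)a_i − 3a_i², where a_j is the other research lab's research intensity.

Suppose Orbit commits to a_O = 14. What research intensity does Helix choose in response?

38

Helix's payoff is (158 + 5a_O)a_H − 3a_H².
∂π/∂a_H = 158 + 5a_O − 6a_H = 0, so a_H = 79/3 + (5/6)a_O.
At a_O = 14: a_H = 79/3 + (5/6)·14 = 38.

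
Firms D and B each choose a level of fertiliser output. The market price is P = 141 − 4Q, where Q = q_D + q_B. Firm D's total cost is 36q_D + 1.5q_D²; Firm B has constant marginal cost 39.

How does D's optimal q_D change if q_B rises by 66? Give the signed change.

Firm D's profit: π = q_D(141 − 4(q_D + q_B)) − 36q_D − 1.5q_D².
∂π/∂q_D = 105 − 11q_D − 4q_B = 0, so q_D = 105/11 − (4/11)q_B.
The reaction-function slope is −4/11, so a 66-unit rise in q_B moves q_D by −4/11 × 66 = −24. D's best response falls — the actions are strategic substitutes.

-24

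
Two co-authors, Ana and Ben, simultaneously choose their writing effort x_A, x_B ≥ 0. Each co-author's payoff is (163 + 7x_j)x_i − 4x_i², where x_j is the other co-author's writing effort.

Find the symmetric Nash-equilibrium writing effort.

Ana's payoff is (163 + 7x_B)x_A − 4x_A².
∂π/∂x_A = 163 + 7x_B − 8x_A = 0, so x_A = 20.375 + 0.875x_B.
By symmetry x_B = x_A; substituting into the reaction function, 0.125x_A = 20.375 and x_A = 163.

163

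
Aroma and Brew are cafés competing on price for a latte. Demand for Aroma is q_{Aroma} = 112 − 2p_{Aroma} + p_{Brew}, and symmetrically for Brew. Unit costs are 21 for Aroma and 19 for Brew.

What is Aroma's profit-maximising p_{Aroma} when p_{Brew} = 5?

Aroma's profit: π = (p_{Aroma} − 21)(112 − 2p_{Aroma} + p_{Brew}).
∂π/∂p_{Aroma} = 154 − 4p_{Aroma} + p_{Brew} = 0 ⇒ p_{Aroma} = 38.5 + 0.25p_{Brew}.
At p_{Brew} = 5: p_{Aroma} = 38.5 + 0.25·5 = 39.75.

39.75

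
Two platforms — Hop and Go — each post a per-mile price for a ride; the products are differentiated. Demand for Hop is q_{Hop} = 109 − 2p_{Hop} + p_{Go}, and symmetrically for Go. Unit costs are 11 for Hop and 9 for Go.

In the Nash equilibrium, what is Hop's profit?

Hop's profit: π = (p_{Hop} − 11)(109 − 2p_{Hop} + p_{Go}).
∂π/∂p_{Hop} = 131 − 4p_{Hop} + p_{Go} = 0 ⇒ p_{Hop} = 32.75 + 0.25p_{Go}.
Similarly p_{Go} = 31.75 + 0.25p_{Hop}.
Solving the two reaction functions simultaneously: (1 − (0.25)(0.25))p_{Hop} = 32.75 + 0.25·31.75, so 0.9375p_{Hop} = 40.6875 and p_{Hop} = 43.4.
Then p_{Go} = 31.75 + 0.25·43.4 = 42.6.
q_{Hop} = 109 − 2·43.4 + 42.6 = 64.8.
Profit = (43.4 − 11)·64.8 = 2099.52.

2099.52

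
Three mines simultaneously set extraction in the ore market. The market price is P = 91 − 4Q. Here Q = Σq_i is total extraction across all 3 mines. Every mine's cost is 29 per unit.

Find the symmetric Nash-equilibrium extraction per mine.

A representative mine's profit is π_i = q_i(91 − 4Q) − 29q_i, with Q = q_i + Σ_{j≠i} q_j.
First-order condition: 62 − 8q_i − 4Σ_{j≠i} q_j = 0.
Imposing symmetry (q_j = q for all j) turns Σ_{j≠i} q_j into 2q, so 62 = 16q and q = 3.875.

3.875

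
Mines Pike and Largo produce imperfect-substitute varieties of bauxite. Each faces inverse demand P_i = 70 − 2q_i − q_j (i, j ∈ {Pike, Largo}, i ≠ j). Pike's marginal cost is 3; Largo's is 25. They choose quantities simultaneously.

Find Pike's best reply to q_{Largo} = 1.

16.5

Mine Pike's profit: π = q_{Pike}(70 − 2q_{Pike} − q_{Largo}) − 3q_{Pike}.
∂π/∂q_{Pike} = 67 − 4q_{Pike} − q_{Largo} = 0 ⇒ q_{Pike} = 16.75 − 0.25q_{Largo}.
At q_{Largo} = 1: q_{Pike} = 16.75 − 0.25·1 = 16.5.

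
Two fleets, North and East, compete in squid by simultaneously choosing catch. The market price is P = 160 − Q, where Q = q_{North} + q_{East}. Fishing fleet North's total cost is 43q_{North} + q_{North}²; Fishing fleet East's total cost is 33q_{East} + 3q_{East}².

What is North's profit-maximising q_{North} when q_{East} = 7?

Fishing fleet North's profit: π = q_{North}(160 − (q_{North} + q_{East})) − 43q_{North} − q_{North}².
∂π/∂q_{North} = 117 − 4q_{North} − q_{East} = 0, so q_{North} = 29.25 − 0.25q_{East}.
At q_{East} = 7: q_{North} = 29.25 − 0.25·7 = 27.5.

27.5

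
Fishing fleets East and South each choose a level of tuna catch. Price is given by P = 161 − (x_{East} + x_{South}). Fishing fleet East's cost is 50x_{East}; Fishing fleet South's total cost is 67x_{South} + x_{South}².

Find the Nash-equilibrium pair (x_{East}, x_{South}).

Fishing fleet East's profit: π = x_{East}(161 − (x_{East} + x_{South})) − 50x_{East}.
∂π/∂x_{East} = 111 − 2x_{East} − x_{South} = 0, so x_{East} = 55.5 − 0.5x_{South}.
For South: ∂π/∂x_{South} = 94 − 4x_{South} − x_{East} = 0 ⇒ x_{South} = 23.5 − 0.25x_{East}.
Plugging x_{South} into East's best response: x_{East} = 55.5 − 0.5(23.5 − 0.25x_{East}) ⇒ 0.875x_{East} = 43.75, so x_{East} = 50.
Then x_{South} = 23.5 − 0.25·50 = 11.

50, 11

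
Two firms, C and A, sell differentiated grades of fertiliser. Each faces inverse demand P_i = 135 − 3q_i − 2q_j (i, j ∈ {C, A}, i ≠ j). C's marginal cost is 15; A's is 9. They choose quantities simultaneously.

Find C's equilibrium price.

Firm C's profit: π = q_C(135 − 3q_C − 2q_A) − 15q_C.
∂π/∂q_C = 120 − 6q_C − 2q_A = 0 ⇒ q_C = 20 − (1/3)q_A.
Similarly q_A = 21 − (1/3)q_C.
Solving the two reaction functions simultaneously: (1 − (−1/3)(−1/3))q_C = 20 − (1/3)·21, so (8/9)q_C = 13 and q_C = 14.625.
Then q_A = 21 − (1/3)·14.625 = 16.125.
P_C = 135 − 3·14.625 − 2·16.125 = 58.875.

58.875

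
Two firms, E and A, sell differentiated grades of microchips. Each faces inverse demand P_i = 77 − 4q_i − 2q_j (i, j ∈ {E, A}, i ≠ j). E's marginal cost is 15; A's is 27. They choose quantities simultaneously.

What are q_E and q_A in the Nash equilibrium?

Firm E's profit: π = q_E(77 − 4q_E − 2q_A) − 15q_E.
∂π/∂q_E = 62 − 8q_E − 2q_A = 0 ⇒ q_E = 7.75 − 0.25q_A.
Similarly q_A = 6.25 − 0.25q_E.
Solving the two reaction functions simultaneously: (1 − (−0.25)(−0.25))q_E = 7.75 − 0.25·6.25, so 0.9375q_E = 6.1875 and q_E = 6.6.
Then q_A = 6.25 − 0.25·6.6 = 4.6.

6.6, 4.6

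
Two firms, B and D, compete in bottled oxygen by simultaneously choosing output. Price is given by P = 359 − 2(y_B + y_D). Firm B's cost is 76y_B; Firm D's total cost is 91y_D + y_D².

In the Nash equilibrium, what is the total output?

83.4

Firm B's profit: π = y_B(359 − 2(y_B + y_D)) − 76y_B.
∂π/∂y_B = 283 − 4y_B − 2y_D = 0, so y_B = 70.75 − 0.5y_D.
For D: ∂π/∂y_D = 268 − 6y_D − 2y_B = 0 ⇒ y_D = 134/3 − (1/3)y_B.
Substituting the second reaction function into the first: y_B = 70.75 − 0.5(134/3 − (1/3)y_B), which gives (5/6)y_B = 581/12 ⇒ y_B = 58.1.
Then y_D = 134/3 − (1/3)·58.1 = 25.3.
Total output: 58.1 + 25.3 = 83.4.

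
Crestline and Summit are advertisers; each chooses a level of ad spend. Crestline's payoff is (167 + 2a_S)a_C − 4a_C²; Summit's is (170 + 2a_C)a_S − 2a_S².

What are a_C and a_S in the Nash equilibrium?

36, 60.5

Expanding Crestline's payoff: 167a_C + 2a_Sa_C − 4a_C².
∂π/∂a_C = 167 + 2a_S − 8a_C = 0, so a_C = 20.875 + 0.25a_S.
Likewise for Summit: a_S = 42.5 + 0.5a_C.
Plugging a_S into Crestline's best response: a_C = 20.875 + 0.25(42.5 + 0.5a_C) ⇒ 0.875a_C = 31.5, so a_C = 36.
Then a_S = 42.5 + 0.5·36 = 60.5.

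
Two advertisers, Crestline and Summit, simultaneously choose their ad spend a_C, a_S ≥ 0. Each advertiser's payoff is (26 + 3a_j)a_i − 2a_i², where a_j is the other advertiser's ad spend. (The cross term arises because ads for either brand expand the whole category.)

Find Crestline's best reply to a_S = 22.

23

Crestline's payoff is (26 + 3a_S)a_C − 2a_C².
∂π/∂a_C = 26 + 3a_S − 4a_C = 0, so a_C = 6.5 + 0.75a_S.
At a_S = 22: a_C = 6.5 + 0.75·22 = 23.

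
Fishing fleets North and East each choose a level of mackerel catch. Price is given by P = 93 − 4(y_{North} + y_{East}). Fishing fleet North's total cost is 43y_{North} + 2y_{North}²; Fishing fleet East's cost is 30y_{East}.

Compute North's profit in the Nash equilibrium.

20.535

Fishing fleet North's profit: π = y_{North}(93 − 4(y_{North} + y_{East})) − 43y_{North} − 2y_{North}².
∂π/∂y_{North} = 50 − 12y_{North} − 4y_{East} = 0, so y_{North} = 25/6 − (1/3)y_{East}.
For East: ∂π/∂y_{East} = 63 − 8y_{East} − 4y_{North} = 0 ⇒ y_{East} = 7.875 − 0.5y_{North}.
Solving the two reaction functions simultaneously: (1 − (−1/3)(−0.5))y_{North} = 25/6 − (1/3)·7.875, so (5/6)y_{North} = 37/24 and y_{North} = 1.85.
Then y_{East} = 7.875 − 0.5·1.85 = 6.95.
Price P = 93 − 4·8.8 = 57.8.
North's profit: (57.8 − 43)·1.85 − 2(1.85)² = 20.535.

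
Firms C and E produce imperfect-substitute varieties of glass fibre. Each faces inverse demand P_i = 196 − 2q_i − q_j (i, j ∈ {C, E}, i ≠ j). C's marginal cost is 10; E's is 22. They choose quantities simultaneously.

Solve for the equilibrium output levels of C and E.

38, 34

Firm C's profit: π = q_C(196 − 2q_C − q_E) − 10q_C.
∂π/∂q_C = 186 − 4q_C − q_E = 0 ⇒ q_C = 46.5 − 0.25q_E.
Similarly q_E = 43.5 − 0.25q_C.
Substituting the second reaction function into the first: q_C = 46.5 − 0.25(43.5 − 0.25q_C), which gives 0.9375q_C = 35.625 ⇒ q_C = 38.
Then q_E = 43.5 − 0.25·38 = 34.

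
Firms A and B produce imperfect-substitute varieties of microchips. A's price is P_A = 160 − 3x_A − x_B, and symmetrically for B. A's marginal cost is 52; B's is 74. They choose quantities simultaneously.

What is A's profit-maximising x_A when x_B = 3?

17.5

Firm A's profit: π = x_A(160 − 3x_A − x_B) − 52x_A.
∂π/∂x_A = 108 − 6x_A − x_B = 0 ⇒ x_A = 18 − (1/6)x_B.
At x_B = 3: x_A = 18 − (1/6)·3 = 17.5.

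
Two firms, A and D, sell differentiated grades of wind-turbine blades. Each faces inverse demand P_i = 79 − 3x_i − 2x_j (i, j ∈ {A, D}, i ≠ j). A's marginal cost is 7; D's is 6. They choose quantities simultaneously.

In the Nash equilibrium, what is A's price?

33.8125

Firm A's profit: π = x_A(79 − 3x_A − 2x_D) − 7x_A.
∂π/∂x_A = 72 − 6x_A − 2x_D = 0 ⇒ x_A = 12 − (1/3)x_D.
Similarly x_D = 73/6 − (1/3)x_A.
Solving the two reaction functions simultaneously: (1 − (−1/3)(−1/3))x_A = 12 − (1/3)·(73/6), so (8/9)x_A = 143/18 and x_A = 8.9375.
Then x_D = 73/6 − (1/3)·8.9375 = 9.1875.
P_A = 79 − 3·8.9375 − 2·9.1875 = 33.8125.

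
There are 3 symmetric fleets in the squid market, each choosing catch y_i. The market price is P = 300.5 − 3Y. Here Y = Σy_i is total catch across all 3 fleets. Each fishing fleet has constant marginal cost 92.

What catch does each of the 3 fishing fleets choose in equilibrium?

17.375

A representative fishing fleet's profit is π_i = y_i(300.5 − 3Y) − 92y_i, with Y = y_i + Σ_{j≠i} y_j.
First-order condition: 208.5 − 6y_i − 3Σ_{j≠i} y_j = 0.
In a symmetric equilibrium every fishing fleet chooses the same y, so Σ_{j≠i} y_j = 2y. The condition becomes 208.5 − 12y = 0, giving y = 208.5/12 = 17.375.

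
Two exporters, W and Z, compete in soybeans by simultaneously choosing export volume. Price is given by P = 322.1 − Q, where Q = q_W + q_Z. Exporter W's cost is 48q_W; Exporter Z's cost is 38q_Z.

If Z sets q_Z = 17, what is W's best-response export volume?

128.55

Exporter W's profit: π = q_W(322.1 − (q_W + q_Z)) − 48q_W.
∂π/∂q_W = 274.1 − 2q_W − q_Z = 0, so q_W = 137.05 − 0.5q_Z.
At q_Z = 17: q_W = 137.05 − 0.5·17 = 128.55.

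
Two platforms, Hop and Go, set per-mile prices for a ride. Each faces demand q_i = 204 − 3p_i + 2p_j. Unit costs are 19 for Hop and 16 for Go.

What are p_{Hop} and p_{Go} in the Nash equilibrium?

64.6875, 63.5625

Hop's profit: π = (p_{Hop} − 19)(204 − 3p_{Hop} + 2p_{Go}).
∂π/∂p_{Hop} = 261 − 6p_{Hop} + 2p_{Go} = 0 ⇒ p_{Hop} = 43.5 + (1/3)p_{Go}.
Similarly p_{Go} = 42 + (1/3)p_{Hop}.
Substituting the second reaction function into the first: p_{Hop} = 43.5 + (1/3)(42 + (1/3)p_{Hop}), which gives (8/9)p_{Hop} = 57.5 ⇒ p_{Hop} = 64.6875.
Then p_{Go} = 42 + (1/3)·64.6875 = 63.5625.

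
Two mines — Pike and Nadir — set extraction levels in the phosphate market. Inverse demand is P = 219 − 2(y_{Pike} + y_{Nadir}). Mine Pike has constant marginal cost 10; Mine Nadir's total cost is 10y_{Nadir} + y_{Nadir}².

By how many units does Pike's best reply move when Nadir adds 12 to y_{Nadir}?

-6

Mine Pike's profit: π = y_{Pike}(219 − 2(y_{Pike} + y_{Nadir})) − 10y_{Pike}.
∂π/∂y_{Pike} = 209 − 4y_{Pike} − 2y_{Nadir} = 0, so y_{Pike} = 52.25 − 0.5y_{Nadir}.
The reaction-function slope is −0.5, so a 12-unit rise in y_{Nadir} moves y_{Pike} by −0.5 × 12 = −6. Pike's best response falls — the actions are strategic substitutes.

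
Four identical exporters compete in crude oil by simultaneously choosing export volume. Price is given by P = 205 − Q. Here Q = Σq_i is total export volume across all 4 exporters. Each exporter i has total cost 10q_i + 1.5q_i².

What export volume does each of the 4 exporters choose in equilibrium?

A representative exporter's profit is π_i = q_i(205 − Q) − 10q_i − 1.5q_i², with Q = q_i + Σ_{j≠i} q_j.
First-order condition: 195 − 5q_i − Σ_{j≠i} q_j = 0.
In a symmetric equilibrium every exporter chooses the same q, so Σ_{j≠i} q_j = 3q. The condition becomes 195 − 8q = 0, giving q = 195/8 = 24.375.

24.375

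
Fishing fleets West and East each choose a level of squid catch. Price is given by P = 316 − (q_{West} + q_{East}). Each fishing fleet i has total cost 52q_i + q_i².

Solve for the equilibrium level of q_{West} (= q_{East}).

Fishing fleet West's profit: π = q_{West}(316 − (q_{West} + q_{East})) − 52q_{West} − q_{West}².
∂π/∂q_{West} = 264 − 4q_{West} − q_{East} = 0, so q_{West} = 66 − 0.25q_{East}.
By symmetry q_{East} = q_{West}; substituting into the reaction function, 1.25q_{West} = 66 and q_{West} = 52.8.

52.8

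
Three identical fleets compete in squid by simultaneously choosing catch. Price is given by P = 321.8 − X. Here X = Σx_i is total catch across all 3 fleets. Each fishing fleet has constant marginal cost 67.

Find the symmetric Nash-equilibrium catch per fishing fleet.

A representative fishing fleet's profit is π_i = x_i(321.8 − X) − 67x_i, with X = x_i + Σ_{j≠i} x_j.
First-order condition: 254.8 − 2x_i − Σ_{j≠i} x_j = 0.
Imposing symmetry (x_j = x for all j) turns Σ_{j≠i} x_j into 2x, so 254.8 = 4x and x = 63.7.

63.7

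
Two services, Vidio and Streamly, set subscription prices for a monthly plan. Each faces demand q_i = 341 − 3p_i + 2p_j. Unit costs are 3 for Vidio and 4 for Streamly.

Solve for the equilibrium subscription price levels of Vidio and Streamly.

Vidio's profit: π = (p_{Vidio} − 3)(341 − 3p_{Vidio} + 2p_{Streamly}).
∂π/∂p_{Vidio} = 350 − 6p_{Vidio} + 2p_{Streamly} = 0 ⇒ p_{Vidio} = 175/3 + (1/3)p_{Streamly}.
Similarly p_{Streamly} = 353/6 + (1/3)p_{Vidio}.
Substituting the second reaction function into the first: p_{Vidio} = 175/3 + (1/3)(353/6 + (1/3)p_{Vidio}), which gives (8/9)p_{Vidio} = 1403/18 ⇒ p_{Vidio} = 87.6875.
Then p_{Streamly} = 353/6 + (1/3)·87.6875 = 88.0625.

87.6875, 88.0625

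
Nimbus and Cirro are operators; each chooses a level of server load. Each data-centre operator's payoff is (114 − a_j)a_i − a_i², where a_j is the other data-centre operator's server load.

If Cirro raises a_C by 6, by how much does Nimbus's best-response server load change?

Nimbus's payoff is (114 − a_C)a_N − a_N².
∂π/∂a_N = 114 − a_C − 2a_N = 0, so a_N = 57 − 0.5a_C.
The reaction-function slope is −0.5, so a 6-unit rise in a_C moves a_N by −0.5 × 6 = −3. Nimbus's best response falls — the actions are strategic substitutes.

-3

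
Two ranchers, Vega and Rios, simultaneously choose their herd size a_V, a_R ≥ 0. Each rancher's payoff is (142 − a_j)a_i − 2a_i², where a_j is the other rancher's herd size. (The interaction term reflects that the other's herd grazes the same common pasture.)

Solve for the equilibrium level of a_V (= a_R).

Vega's payoff is (142 − a_R)a_V − 2a_V².
∂π/∂a_V = 142 − a_R − 4a_V = 0, so a_V = 35.5 − 0.25a_R.
The game is symmetric, so in equilibrium a_R = a_V: the reaction function gives 1.25a_V = 35.5, hence a_V = 28.4.

28.4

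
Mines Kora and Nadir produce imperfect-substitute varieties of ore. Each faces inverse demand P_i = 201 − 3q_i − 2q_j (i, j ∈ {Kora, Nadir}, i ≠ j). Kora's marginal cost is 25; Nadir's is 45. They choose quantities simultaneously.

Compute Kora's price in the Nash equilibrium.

94.75

Mine Kora's profit: π = q_{Kora}(201 − 3q_{Kora} − 2q_{Nadir}) − 25q_{Kora}.
∂π/∂q_{Kora} = 176 − 6q_{Kora} − 2q_{Nadir} = 0 ⇒ q_{Kora} = 88/3 − (1/3)q_{Nadir}.
Similarly q_{Nadir} = 26 − (1/3)q_{Kora}.
Substituting the second reaction function into the first: q_{Kora} = 88/3 − (1/3)(26 − (1/3)q_{Kora}), which gives (8/9)q_{Kora} = 62/3 ⇒ q_{Kora} = 23.25.
Then q_{Nadir} = 26 − (1/3)·23.25 = 18.25.
P_{Kora} = 201 − 3·23.25 − 2·18.25 = 94.75.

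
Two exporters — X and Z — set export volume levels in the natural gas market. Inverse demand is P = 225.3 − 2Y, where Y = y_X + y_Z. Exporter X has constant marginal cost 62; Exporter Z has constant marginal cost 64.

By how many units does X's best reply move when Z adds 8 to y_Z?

-4

Exporter X's profit: π = y_X(225.3 − 2(y_X + y_Z)) − 62y_X.
∂π/∂y_X = 163.3 − 4y_X − 2y_Z = 0, so y_X = 40.825 − 0.5y_Z.
The reaction-function slope is −0.5, so an 8-unit rise in y_Z moves y_X by −0.5 × 8 = −4. X's best response falls — the actions are strategic substitutes.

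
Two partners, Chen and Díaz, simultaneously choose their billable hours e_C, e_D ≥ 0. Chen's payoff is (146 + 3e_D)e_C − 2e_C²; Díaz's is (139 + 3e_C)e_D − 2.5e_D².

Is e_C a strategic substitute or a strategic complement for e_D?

Expanding Chen's payoff: 146e_C + 3e_De_C − 2e_C².
∂π/∂e_C = 146 + 3e_D − 4e_C = 0, so e_C = 36.5 + 0.75e_D.
The best-response slope de_C/de_D = 0.75 > 0: the reaction function is upward-sloping, so the choices are strategic complements.

strategic complements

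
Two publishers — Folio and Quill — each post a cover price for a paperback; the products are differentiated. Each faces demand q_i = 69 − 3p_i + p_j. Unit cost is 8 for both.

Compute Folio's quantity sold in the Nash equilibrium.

Folio's profit: π = (p_{Folio} − 8)(69 − 3p_{Folio} + p_{Quill}).
∂π/∂p_{Folio} = 93 − 6p_{Folio} + p_{Quill} = 0 ⇒ p_{Folio} = 15.5 + (1/6)p_{Quill}.
Setting p_{Folio} = p_{Quill} in the reaction function: p_{Folio} = 15.5 + (1/6)p_{Folio}, so p_{Folio} = 15.5 / (5/6) = 18.6.
q_{Folio} = 69 − 3·18.6 + 18.6 = 31.8.

31.8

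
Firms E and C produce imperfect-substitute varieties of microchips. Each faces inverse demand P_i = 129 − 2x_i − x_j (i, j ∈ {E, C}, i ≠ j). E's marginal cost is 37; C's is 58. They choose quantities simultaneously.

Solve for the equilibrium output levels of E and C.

19.8, 12.8

Firm E's profit: π = x_E(129 − 2x_E − x_C) − 37x_E.
∂π/∂x_E = 92 − 4x_E − x_C = 0 ⇒ x_E = 23 − 0.25x_C.
Similarly x_C = 17.75 − 0.25x_E.
Substituting the second reaction function into the first: x_E = 23 − 0.25(17.75 − 0.25x_E), which gives 0.9375x_E = 18.5625 ⇒ x_E = 19.8.
Then x_C = 17.75 − 0.25·19.8 = 12.8.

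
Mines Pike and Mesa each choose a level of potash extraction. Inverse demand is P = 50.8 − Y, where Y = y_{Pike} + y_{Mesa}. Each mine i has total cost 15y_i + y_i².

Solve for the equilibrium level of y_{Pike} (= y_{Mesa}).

7.16

Mine Pike's profit: π = y_{Pike}(50.8 − (y_{Pike} + y_{Mesa})) − 15y_{Pike} − y_{Pike}².
∂π/∂y_{Pike} = 35.8 − 4y_{Pike} − y_{Mesa} = 0, so y_{Pike} = 8.95 − 0.25y_{Mesa}.
The game is symmetric, so in equilibrium y_{Mesa} = y_{Pike}: the reaction function gives 1.25y_{Pike} = 8.95, hence y_{Pike} = 7.16.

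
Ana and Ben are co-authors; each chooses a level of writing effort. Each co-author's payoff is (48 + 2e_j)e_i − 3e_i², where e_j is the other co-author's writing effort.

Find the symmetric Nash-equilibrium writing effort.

Ana's payoff is (48 + 2e_B)e_A − 3e_A².
∂π/∂e_A = 48 + 2e_B − 6e_A = 0, so e_A = 8 + (1/3)e_B.
The game is symmetric, so in equilibrium e_B = e_A: the reaction function gives (2/3)e_A = 8, hence e_A = 12.

12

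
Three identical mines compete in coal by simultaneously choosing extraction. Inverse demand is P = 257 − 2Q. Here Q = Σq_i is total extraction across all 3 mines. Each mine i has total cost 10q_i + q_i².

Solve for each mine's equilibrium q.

24.7

A representative mine's profit is π_i = q_i(257 − 2Q) − 10q_i − q_i², with Q = q_i + Σ_{j≠i} q_j.
First-order condition: 247 − 6q_i − 2Σ_{j≠i} q_j = 0.
Imposing symmetry (q_j = q for all j) turns Σ_{j≠i} q_j into 2q, so 247 = 10q and q = 24.7.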